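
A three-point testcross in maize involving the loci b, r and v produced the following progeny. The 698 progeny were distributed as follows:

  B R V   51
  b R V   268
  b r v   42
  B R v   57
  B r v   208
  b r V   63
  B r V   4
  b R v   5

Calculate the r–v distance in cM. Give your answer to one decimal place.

The two most frequent reciprocal classes, b R V and B r v, are the parental types, so the F1 was b R V / B r v.
The two rarest classes, b R v and B r V, are the double crossovers. Comparing them with the parentals, only the v allele has switched, so v is the middle locus and the order is r – v – b.
Crossovers in the r–v interval produce the single-crossover classes b r V and B R v (63 + 57 = 120) plus the double crossovers (9).
RF(r–v) = (120 + 9) / 698 = 129/698 = 0.1848 → 18.5 cM.

18.5 cM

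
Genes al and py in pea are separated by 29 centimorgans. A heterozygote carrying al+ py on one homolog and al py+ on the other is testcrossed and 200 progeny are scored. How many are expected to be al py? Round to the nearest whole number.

29

A map distance of 29 centimorgans corresponds to a recombination frequency of 0.290.
The F1 is al+ py / al py+, so al py is a recombinant gamete class with expected frequency r/2 = 0.290/2 = 0.1450.
Expected number = 0.1450 × 200 = 29.00 ≈ 29.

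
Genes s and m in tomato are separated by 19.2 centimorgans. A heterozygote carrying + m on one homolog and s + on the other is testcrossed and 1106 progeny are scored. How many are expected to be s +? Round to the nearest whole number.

A map distance of 19.2 centimorgans corresponds to a recombination frequency of 0.192.
The F1 is + m / s +, so s + is a parental gamete class with expected frequency (1 − r)/2 = 0.808/2 = 0.4040.
Expected number = 0.4040 × 1106 = 446.82 ≈ 447.

447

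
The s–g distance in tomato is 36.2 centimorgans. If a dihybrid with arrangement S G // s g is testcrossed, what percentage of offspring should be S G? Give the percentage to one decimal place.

31.9%

A map distance of 36.2 centimorgans corresponds to a recombination frequency of 0.362.
The F1 is S G / s g, so S G is a parental gamete class with expected frequency (1 − r)/2 = 0.638/2 = 0.3190.
That is 0.3190 = 31.9% of the progeny.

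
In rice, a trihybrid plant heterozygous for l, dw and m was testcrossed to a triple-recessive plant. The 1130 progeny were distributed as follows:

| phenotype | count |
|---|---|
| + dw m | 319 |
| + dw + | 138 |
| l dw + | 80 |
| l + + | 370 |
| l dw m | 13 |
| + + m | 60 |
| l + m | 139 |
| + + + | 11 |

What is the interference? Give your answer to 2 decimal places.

0.45

The two most frequent reciprocal classes, l + + and + dw m, are the parental types, so the F1 was l + + / + dw m.
The two rarest classes, + + + and l dw m, are the double crossovers. Comparing them with the parentals, only the l allele has switched, so l is the middle locus and the order is m – l – dw.
m–l: (277 + 24)/1130 = 0.2664; l–dw: (140 + 24)/1130 = 0.1451.
Expected DCO frequency = 0.2664 × 0.1451 ≈ 0.03865; observed = 24/1130 ≈ 0.02124.
Coefficient of coincidence = 0.02124/0.03865 ≈ 0.55; interference = 1 − 0.55 = 0.45.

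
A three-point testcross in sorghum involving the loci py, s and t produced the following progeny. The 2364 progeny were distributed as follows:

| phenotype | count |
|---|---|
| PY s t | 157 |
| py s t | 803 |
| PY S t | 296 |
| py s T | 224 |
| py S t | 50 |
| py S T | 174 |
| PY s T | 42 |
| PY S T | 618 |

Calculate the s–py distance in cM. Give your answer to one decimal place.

17.9 cM

The two most frequent reciprocal classes, PY S T and py s t, are the parental types, so the F1 was PY S T / py s t.
The two rarest classes, PY s T and py S t, are the double crossovers. Comparing them with the parentals, only the s allele has switched, so s is the middle locus and the order is t – s – py.
Crossovers in the s–py interval produce the single-crossover classes py S T and PY s t (174 + 157 = 331) plus the double crossovers (92).
RF(s–py) = (331 + 92) / 2364 = 423/2364 = 0.1789 → 17.9 cM.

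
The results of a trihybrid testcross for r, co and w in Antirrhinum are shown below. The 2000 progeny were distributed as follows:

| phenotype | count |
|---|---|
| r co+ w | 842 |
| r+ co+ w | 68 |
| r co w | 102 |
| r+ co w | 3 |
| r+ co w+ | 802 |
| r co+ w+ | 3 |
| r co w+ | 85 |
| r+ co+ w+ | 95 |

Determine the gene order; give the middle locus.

The two most frequent reciprocal classes, r co+ w and r+ co w+, are the parental types, so the F1 was r co+ w / r+ co w+.
The two rarest classes, r co+ w+ and r+ co w, are the double crossovers. Comparing them with the parentals, only the w allele has switched, so w is the middle locus and the order is co – w – r.

w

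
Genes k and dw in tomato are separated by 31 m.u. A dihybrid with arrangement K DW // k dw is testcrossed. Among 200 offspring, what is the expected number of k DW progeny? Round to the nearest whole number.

A map distance of 31 m.u. corresponds to a recombination frequency of 0.310.
The F1 is K DW / k dw, so k DW is a recombinant gamete class with expected frequency r/2 = 0.310/2 = 0.1550.
Expected number = 0.1550 × 200 = 31.00 ≈ 31.

31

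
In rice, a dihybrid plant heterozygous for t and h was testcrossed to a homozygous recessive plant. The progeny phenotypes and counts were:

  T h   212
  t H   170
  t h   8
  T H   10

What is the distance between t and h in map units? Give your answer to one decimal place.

The two most frequent classes, T h (212) and t H (170), are the parental types, so the F1 was T h / t H.
The recombinant classes are T H and t h: 10 + 8 = 18.
Recombination frequency = 18/400 = 0.0450 ≈ 4.5%, i.e. 4.5 map units.

4.5 map units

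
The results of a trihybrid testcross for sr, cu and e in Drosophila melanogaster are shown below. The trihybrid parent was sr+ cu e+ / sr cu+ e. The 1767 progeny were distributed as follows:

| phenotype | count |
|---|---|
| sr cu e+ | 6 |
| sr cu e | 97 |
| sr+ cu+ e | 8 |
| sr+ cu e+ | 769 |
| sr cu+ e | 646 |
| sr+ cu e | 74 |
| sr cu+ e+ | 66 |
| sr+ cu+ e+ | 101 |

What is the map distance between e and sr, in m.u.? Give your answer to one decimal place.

The two rarest classes, sr cu e+ and sr+ cu+ e, are the double crossovers. Comparing them with the parentals, only the sr allele has switched, so sr is the middle locus and the order is cu – sr – e.
Crossovers in the sr–e interval produce the single-crossover classes sr+ cu e and sr cu+ e+ (74 + 66 = 140) plus the double crossovers (14).
RF(sr–e) = (140 + 14) / 1767 = 154/1767 = 0.0872 → 8.7 m.u.

8.7 m.u.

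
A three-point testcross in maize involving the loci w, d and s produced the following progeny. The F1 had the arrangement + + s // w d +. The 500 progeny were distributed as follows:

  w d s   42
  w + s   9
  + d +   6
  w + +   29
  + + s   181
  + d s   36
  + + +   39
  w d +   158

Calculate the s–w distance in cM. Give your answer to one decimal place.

19.2 cM

The two rarest classes, w + s and + d +, are the double crossovers. Comparing them with the parentals, only the w allele has switched, so w is the middle locus and the order is s – w – d.
Crossovers in the s–w interval produce the single-crossover classes + + + and w d s (39 + 42 = 81) plus the double crossovers (15).
RF(s–w) = (81 + 15) / 500 = 96/500 = 0.1920 → 19.2 cM.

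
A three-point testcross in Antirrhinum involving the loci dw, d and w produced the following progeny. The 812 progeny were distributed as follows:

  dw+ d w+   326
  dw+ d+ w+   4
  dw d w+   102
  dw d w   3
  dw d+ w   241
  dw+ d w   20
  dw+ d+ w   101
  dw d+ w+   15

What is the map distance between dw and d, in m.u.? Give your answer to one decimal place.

The two most frequent reciprocal classes, dw d+ w and dw+ d w+, are the parental types, so the F1 was dw d+ w / dw+ d w+.
The two rarest classes, dw d w and dw+ d+ w+, are the double crossovers. Comparing them with the parentals, only the d allele has switched, so d is the middle locus and the order is dw – d – w.
Crossovers in the dw–d interval produce the single-crossover classes dw+ d+ w and dw d w+ (101 + 102 = 203) plus the double crossovers (7).
RF(dw–d) = (203 + 7) / 812 = 210/812 = 0.2586 → 25.9 m.u.

25.9 m.u.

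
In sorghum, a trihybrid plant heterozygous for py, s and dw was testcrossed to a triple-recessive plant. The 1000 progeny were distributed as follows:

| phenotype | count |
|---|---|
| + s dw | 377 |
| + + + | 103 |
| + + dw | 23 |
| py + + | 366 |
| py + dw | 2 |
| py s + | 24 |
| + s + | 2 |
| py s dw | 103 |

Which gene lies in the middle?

dw

The two most frequent reciprocal classes, + s dw and py + +, are the parental types, so the F1 was + s dw / py + +.
The two rarest classes, + s + and py + dw, are the double crossovers. Comparing them with the parentals, only the dw allele has switched, so dw is the middle locus and the order is py – dw – s.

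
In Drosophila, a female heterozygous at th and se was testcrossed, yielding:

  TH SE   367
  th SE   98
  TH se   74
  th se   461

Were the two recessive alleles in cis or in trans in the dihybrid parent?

The two most frequent classes are TH SE (367) and th se (461); these are the parental (non-recombinant) types.
So the F1 carried TH SE on one chromosome and th se on the other — the recessive alleles are on the same chromosome (cis / coupling).

cis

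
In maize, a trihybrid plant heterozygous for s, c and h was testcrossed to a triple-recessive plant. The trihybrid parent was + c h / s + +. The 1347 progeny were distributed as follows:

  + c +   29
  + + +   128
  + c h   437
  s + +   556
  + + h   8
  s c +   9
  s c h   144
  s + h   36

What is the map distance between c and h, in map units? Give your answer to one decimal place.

The two rarest classes, + + h and s c +, are the double crossovers. Comparing them with the parentals, only the c allele has switched, so c is the middle locus and the order is h – c – s.
Crossovers in the h–c interval produce the single-crossover classes + c + and s + h (29 + 36 = 65) plus the double crossovers (17).
RF(h–c) = (65 + 17) / 1347 = 82/1347 = 0.0609 → 6.1 map units.

6.1 map units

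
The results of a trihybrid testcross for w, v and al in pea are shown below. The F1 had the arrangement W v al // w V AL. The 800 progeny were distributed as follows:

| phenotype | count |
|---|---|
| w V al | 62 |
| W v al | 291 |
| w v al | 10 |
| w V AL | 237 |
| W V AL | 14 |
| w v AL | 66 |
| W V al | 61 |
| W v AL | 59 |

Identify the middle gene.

w

The two rarest classes, w v al and W V AL, are the double crossovers. Comparing them with the parentals, only the w allele has switched, so w is the middle locus and the order is al – w – v.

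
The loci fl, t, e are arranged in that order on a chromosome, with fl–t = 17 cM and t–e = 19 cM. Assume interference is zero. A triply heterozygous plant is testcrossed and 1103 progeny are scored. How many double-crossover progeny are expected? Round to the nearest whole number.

36

Map distances give recombination frequencies of 0.170 and 0.190 for the two intervals.
With no interference, expected double-crossover frequency = 0.170 × 0.190 = 0.03230.
Expected number = 0.03230 × 1103 = 35.63 ≈ 36.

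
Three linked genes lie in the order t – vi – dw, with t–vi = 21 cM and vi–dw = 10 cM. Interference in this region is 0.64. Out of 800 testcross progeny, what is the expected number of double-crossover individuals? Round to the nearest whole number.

6

Map distances give recombination frequencies of 0.210 and 0.100 for the two intervals.
With interference 0.64 (so coincidence = 0.36), expected double-crossover frequency = 0.210 × 0.100 × 0.36 = 0.00756.
Expected number = 0.00756 × 800 = 6.05 ≈ 6.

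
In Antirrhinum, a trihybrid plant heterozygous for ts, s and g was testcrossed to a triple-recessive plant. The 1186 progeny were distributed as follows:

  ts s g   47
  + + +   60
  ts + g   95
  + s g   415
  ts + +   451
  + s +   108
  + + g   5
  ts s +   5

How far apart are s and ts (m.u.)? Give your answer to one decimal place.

9.9 m.u.

The two most frequent reciprocal classes, + s g and ts + +, are the parental types, so the F1 was + s g / ts + +.
The two rarest classes, + + g and ts s +, are the double crossovers. Comparing them with the parentals, only the s allele has switched, so s is the middle locus and the order is g – s – ts.
Crossovers in the s–ts interval produce the single-crossover classes ts s g and + + + (47 + 60 = 107) plus the double crossovers (10).
RF(s–ts) = (107 + 10) / 1186 = 117/1186 = 0.0987 → 9.9 m.u.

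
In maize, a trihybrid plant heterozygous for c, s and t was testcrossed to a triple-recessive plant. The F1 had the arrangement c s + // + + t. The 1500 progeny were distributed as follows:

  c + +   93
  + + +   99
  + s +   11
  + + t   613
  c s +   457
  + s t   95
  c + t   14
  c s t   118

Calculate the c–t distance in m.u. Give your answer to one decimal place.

The two rarest classes, + s + and c + t, are the double crossovers. Comparing them with the parentals, only the c allele has switched, so c is the middle locus and the order is s – c – t.
Crossovers in the c–t interval produce the single-crossover classes c s t and + + + (118 + 99 = 217) plus the double crossovers (25).
RF(c–t) = (217 + 25) / 1500 = 242/1500 = 0.1613 → 16.1 m.u.

16.1 m.u.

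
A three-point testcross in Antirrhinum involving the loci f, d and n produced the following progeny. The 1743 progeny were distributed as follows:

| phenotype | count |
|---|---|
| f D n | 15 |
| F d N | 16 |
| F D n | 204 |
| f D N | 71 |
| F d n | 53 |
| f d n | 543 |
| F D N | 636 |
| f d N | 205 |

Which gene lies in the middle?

The two most frequent reciprocal classes, F D N and f d n, are the parental types, so the F1 was F D N / f d n.
The two rarest classes, F d N and f D n, are the double crossovers. Comparing them with the parentals, only the d allele has switched, so d is the middle locus and the order is n – d – f.

d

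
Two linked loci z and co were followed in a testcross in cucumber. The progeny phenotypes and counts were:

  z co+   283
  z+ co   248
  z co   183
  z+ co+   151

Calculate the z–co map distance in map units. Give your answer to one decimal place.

The two most frequent classes, z+ co (248) and z co+ (283), are the parental types, so the F1 was z+ co / z co+.
The recombinant classes are z+ co+ and z co: 151 + 183 = 334.
Recombination frequency = 334/865 = 0.3861 ≈ 38.6%, i.e. 38.6 map units.

38.6 map units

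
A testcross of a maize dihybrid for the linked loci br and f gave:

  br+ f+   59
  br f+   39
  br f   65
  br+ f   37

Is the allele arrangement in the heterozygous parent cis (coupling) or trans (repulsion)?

cis

The two most frequent classes are br+ f+ (59) and br f (65); these are the parental (non-recombinant) types.
So the F1 carried br+ f+ on one chromosome and br f on the other — the recessive alleles are on the same chromosome (cis / coupling).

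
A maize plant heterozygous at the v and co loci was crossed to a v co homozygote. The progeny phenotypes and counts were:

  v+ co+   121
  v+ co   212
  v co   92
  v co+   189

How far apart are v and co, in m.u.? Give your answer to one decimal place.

34.7 m.u.

The two most frequent classes, v+ co (212) and v co+ (189), are the parental types, so the F1 was v+ co / v co+.
The recombinant classes are v+ co+ and v co: 121 + 92 = 213.
Recombination frequency = 213/614 = 0.3469 ≈ 34.7%, i.e. 34.7 m.u.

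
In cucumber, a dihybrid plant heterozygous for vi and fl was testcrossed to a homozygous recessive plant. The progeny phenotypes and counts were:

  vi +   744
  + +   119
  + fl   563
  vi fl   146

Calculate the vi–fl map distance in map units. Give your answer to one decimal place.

16.9 map units

The two most frequent classes, + fl (563) and vi + (744), are the parental types, so the F1 was + fl / vi +.
The recombinant classes are + + and vi fl: 119 + 146 = 265.
Recombination frequency = 265/1572 = 0.1686 ≈ 16.9%, i.e. 16.9 map units.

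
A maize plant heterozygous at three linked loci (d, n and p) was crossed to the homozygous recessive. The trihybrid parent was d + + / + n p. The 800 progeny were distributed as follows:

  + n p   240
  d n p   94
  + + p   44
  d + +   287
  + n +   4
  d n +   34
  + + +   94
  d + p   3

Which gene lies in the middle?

p

The two rarest classes, d + p and + n +, are the double crossovers. Comparing them with the parentals, only the p allele has switched, so p is the middle locus and the order is n – p – d.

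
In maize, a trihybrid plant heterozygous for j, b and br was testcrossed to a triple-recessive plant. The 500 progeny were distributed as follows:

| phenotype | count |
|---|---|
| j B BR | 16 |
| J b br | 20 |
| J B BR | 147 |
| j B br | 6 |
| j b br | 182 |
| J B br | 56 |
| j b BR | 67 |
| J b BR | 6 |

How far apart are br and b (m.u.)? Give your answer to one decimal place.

The two most frequent reciprocal classes, j b br and J B BR, are the parental types, so the F1 was j b br / J B BR.
The two rarest classes, j B br and J b BR, are the double crossovers. Comparing them with the parentals, only the b allele has switched, so b is the middle locus and the order is br – b – j.
Crossovers in the br–b interval produce the single-crossover classes j b BR and J B br (67 + 56 = 123) plus the double crossovers (12).
RF(br–b) = (123 + 12) / 500 = 135/500 = 0.2700 → 27.0 m.u.

27.0 m.u.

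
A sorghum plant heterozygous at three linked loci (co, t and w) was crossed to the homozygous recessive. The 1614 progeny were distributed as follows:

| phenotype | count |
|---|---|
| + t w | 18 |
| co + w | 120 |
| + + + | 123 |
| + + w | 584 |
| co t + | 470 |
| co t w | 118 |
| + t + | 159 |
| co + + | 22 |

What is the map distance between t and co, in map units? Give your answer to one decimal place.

The two most frequent reciprocal classes, co t + and + + w, are the parental types, so the F1 was co t + / + + w.
The two rarest classes, co + + and + t w, are the double crossovers. Comparing them with the parentals, only the t allele has switched, so t is the middle locus and the order is w – t – co.
Crossovers in the t–co interval produce the single-crossover classes + t + and co + w (159 + 120 = 279) plus the double crossovers (40).
RF(t–co) = (279 + 40) / 1614 = 319/1614 = 0.1976 → 19.8 map units.

19.8 map units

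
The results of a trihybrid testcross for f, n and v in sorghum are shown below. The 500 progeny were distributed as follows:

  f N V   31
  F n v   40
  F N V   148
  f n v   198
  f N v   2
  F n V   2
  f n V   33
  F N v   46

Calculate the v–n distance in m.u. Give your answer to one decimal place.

16.6 m.u.

The two most frequent reciprocal classes, f n v and F N V, are the parental types, so the F1 was f n v / F N V.
The two rarest classes, f N v and F n V, are the double crossovers. Comparing them with the parentals, only the n allele has switched, so n is the middle locus and the order is v – n – f.
Crossovers in the v–n interval produce the single-crossover classes f n V and F N v (33 + 46 = 79) plus the double crossovers (4).
RF(v–n) = (79 + 4) / 500 = 83/500 = 0.1660 → 16.6 m.u.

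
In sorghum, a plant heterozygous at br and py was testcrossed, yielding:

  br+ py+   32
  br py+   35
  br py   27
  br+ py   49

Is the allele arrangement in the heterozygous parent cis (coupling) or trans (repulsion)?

The two most frequent classes are br+ py (49) and br py+ (35); these are the parental (non-recombinant) types.
So the F1 carried br+ py on one chromosome and br py+ on the other — the recessive alleles are on opposite chromosomes (trans / repulsion).

trans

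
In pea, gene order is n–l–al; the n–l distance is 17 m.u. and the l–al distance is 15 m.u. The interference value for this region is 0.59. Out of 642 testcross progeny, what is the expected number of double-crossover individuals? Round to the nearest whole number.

7

Map distances give recombination frequencies of 0.170 and 0.150 for the two intervals.
With interference 0.59 (so coincidence = 0.41), expected double-crossover frequency = 0.170 × 0.150 × 0.41 = 0.01046.
Expected number = 0.01046 × 642 = 6.71 ≈ 7.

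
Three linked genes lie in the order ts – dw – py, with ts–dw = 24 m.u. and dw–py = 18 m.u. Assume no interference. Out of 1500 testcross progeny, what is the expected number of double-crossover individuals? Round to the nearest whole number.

Map distances give recombination frequencies of 0.240 and 0.180 for the two intervals.
With no interference, expected double-crossover frequency = 0.240 × 0.180 = 0.04320.
Expected number = 0.04320 × 1500 = 64.80 ≈ 65.

65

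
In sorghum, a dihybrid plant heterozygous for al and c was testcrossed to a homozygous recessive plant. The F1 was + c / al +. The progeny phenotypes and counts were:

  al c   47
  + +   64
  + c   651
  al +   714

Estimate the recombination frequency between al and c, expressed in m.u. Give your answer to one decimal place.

The recombinant classes are + + and al c: 64 + 47 = 111.
Recombination frequency = 111/1476 = 0.0752 ≈ 7.5%, i.e. 7.5 m.u.

7.5 m.u.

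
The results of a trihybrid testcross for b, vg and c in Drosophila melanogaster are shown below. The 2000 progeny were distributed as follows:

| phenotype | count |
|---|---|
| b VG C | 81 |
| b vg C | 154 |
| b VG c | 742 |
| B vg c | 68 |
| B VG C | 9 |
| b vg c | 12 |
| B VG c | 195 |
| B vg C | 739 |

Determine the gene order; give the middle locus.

The two most frequent reciprocal classes, B vg C and b VG c, are the parental types, so the F1 was B vg C / b VG c.
The two rarest classes, B VG C and b vg c, are the double crossovers. Comparing them with the parentals, only the vg allele has switched, so vg is the middle locus and the order is b – vg – c.

vg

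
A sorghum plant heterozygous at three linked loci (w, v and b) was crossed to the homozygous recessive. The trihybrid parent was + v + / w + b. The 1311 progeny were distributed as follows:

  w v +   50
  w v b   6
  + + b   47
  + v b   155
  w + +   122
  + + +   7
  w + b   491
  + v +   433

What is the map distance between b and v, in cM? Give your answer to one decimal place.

22.1 cM

The two rarest classes, + + + and w v b, are the double crossovers. Comparing them with the parentals, only the v allele has switched, so v is the middle locus and the order is w – v – b.
Crossovers in the v–b interval produce the single-crossover classes + v b and w + + (155 + 122 = 277) plus the double crossovers (13).
RF(v–b) = (277 + 13) / 1311 = 290/1311 = 0.2212 → 22.1 cM.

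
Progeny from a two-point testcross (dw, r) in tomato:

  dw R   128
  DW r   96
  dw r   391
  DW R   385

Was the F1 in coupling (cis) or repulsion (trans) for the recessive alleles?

cis

The two most frequent classes are DW R (385) and dw r (391); these are the parental (non-recombinant) types.
So the F1 carried DW R on one chromosome and dw r on the other — the recessive alleles are on the same chromosome (cis / coupling).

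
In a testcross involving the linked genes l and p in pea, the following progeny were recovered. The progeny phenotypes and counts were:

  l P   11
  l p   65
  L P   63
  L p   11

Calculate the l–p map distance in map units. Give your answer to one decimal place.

14.7 map units

The two most frequent classes, L P (63) and l p (65), are the parental types, so the F1 was L P / l p.
The recombinant classes are L p and l P: 11 + 11 = 22.
Recombination frequency = 22/150 = 0.1467 ≈ 14.7%, i.e. 14.7 map units.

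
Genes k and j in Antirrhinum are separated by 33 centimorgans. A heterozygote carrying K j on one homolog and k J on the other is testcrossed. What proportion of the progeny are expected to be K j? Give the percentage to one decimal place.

A map distance of 33 centimorgans corresponds to a recombination frequency of 0.330.
The F1 is K j / k J, so K j is a parental gamete class with expected frequency (1 − r)/2 = 0.670/2 = 0.3350.
That is 0.3350 = 33.5% of the progeny.

33.5%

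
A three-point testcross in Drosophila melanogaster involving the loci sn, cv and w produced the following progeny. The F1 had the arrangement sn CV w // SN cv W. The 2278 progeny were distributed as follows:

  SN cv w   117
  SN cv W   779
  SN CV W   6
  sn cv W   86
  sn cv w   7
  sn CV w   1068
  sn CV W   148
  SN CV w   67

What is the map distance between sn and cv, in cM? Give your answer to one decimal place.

The two rarest classes, sn cv w and SN CV W, are the double crossovers. Comparing them with the parentals, only the cv allele has switched, so cv is the middle locus and the order is w – cv – sn.
Crossovers in the cv–sn interval produce the single-crossover classes SN CV w and sn cv W (67 + 86 = 153) plus the double crossovers (13).
RF(cv–sn) = (153 + 13) / 2278 = 166/2278 = 0.0729 → 7.3 cM.

7.3 cM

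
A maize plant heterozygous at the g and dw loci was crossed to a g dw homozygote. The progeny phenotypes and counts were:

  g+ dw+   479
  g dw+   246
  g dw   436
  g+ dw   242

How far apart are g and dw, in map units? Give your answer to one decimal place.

34.8 map units

The two most frequent classes, g+ dw+ (479) and g dw (436), are the parental types, so the F1 was g+ dw+ / g dw.
The recombinant classes are g+ dw and g dw+: 242 + 246 = 488.
Recombination frequency = 488/1403 = 0.3478 ≈ 34.8%, i.e. 34.8 map units.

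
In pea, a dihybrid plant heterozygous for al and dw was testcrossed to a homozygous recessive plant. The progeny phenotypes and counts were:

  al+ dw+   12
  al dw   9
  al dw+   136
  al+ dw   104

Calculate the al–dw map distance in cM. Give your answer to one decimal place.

The two most frequent classes, al+ dw (104) and al dw+ (136), are the parental types, so the F1 was al+ dw / al dw+.
The recombinant classes are al+ dw+ and al dw: 12 + 9 = 21.
Recombination frequency = 21/261 = 0.0805 ≈ 8.0%, i.e. 8.0 cM.

8.0 cM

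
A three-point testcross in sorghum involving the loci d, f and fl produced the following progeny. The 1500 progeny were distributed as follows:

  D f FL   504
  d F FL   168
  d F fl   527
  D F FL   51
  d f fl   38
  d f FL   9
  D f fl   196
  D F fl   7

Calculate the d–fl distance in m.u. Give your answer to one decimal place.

The two most frequent reciprocal classes, d F fl and D f FL, are the parental types, so the F1 was d F fl / D f FL.
The two rarest classes, D F fl and d f FL, are the double crossovers. Comparing them with the parentals, only the d allele has switched, so d is the middle locus and the order is fl – d – f.
Crossovers in the fl–d interval produce the single-crossover classes d F FL and D f fl (168 + 196 = 364) plus the double crossovers (16).
RF(fl–d) = (364 + 16) / 1500 = 380/1500 = 0.2533 → 25.3 m.u.

25.3 m.u.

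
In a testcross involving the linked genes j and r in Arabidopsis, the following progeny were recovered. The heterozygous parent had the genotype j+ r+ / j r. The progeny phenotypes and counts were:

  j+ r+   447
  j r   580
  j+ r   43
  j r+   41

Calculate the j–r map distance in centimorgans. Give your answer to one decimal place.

The recombinant classes are j+ r and j r+: 43 + 41 = 84.
Recombination frequency = 84/1111 = 0.0756 ≈ 7.6%, i.e. 7.6 centimorgans.

7.6 centimorgans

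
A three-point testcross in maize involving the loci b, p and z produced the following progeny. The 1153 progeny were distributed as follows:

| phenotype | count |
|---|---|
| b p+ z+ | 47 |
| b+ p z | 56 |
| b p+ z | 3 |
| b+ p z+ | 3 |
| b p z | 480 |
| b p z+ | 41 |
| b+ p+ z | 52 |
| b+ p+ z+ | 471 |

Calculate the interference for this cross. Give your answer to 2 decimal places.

The two most frequent reciprocal classes, b p z and b+ p+ z+, are the parental types, so the F1 was b p z / b+ p+ z+.
The two rarest classes, b p+ z and b+ p z+, are the double crossovers. Comparing them with the parentals, only the p allele has switched, so p is the middle locus and the order is z – p – b.
z–p: (93 + 6)/1153 = 0.0859; p–b: (103 + 6)/1153 = 0.0945.
Expected DCO frequency = 0.0859 × 0.0945 ≈ 0.00812; observed = 6/1153 ≈ 0.00520.
Coefficient of coincidence = 0.00520/0.00812 ≈ 0.64; interference = 1 − 0.64 = 0.36.

0.36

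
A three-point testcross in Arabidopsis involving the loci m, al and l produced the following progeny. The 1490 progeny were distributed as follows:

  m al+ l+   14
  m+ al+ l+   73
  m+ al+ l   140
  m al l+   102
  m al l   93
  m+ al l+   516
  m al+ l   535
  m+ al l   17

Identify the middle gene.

l

The two most frequent reciprocal classes, m+ al l+ and m al+ l, are the parental types, so the F1 was m+ al l+ / m al+ l.
The two rarest classes, m+ al l and m al+ l+, are the double crossovers. Comparing them with the parentals, only the l allele has switched, so l is the middle locus and the order is al – l – m.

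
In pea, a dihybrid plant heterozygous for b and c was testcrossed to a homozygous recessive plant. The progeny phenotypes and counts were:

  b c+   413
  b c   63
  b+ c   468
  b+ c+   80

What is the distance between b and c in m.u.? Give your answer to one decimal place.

The two most frequent classes, b+ c (468) and b c+ (413), are the parental types, so the F1 was b+ c / b c+.
The recombinant classes are b+ c+ and b c: 80 + 63 = 143.
Recombination frequency = 143/1024 = 0.1396 ≈ 14.0%, i.e. 14.0 m.u.

14.0 m.u.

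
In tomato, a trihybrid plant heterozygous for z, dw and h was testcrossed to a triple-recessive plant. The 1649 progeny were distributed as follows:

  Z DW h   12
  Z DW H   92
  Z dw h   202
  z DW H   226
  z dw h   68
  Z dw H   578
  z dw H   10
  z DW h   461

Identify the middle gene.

z

The two most frequent reciprocal classes, Z dw H and z DW h, are the parental types, so the F1 was Z dw H / z DW h.
The two rarest classes, z dw H and Z DW h, are the double crossovers. Comparing them with the parentals, only the z allele has switched, so z is the middle locus and the order is dw – z – h.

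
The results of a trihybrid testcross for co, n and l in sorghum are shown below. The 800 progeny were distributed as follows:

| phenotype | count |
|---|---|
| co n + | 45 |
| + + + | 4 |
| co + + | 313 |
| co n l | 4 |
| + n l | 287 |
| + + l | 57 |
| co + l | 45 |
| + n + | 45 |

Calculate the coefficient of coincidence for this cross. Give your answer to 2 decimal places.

0.59

The two most frequent reciprocal classes, co + + and + n l, are the parental types, so the F1 was co + + / + n l.
The two rarest classes, + + + and co n l, are the double crossovers. Comparing them with the parentals, only the co allele has switched, so co is the middle locus and the order is n – co – l.
n–co: (102 + 8)/800 = 0.1375; co–l: (90 + 8)/800 = 0.1225.
Expected DCO frequency = 0.1375 × 0.1225 ≈ 0.01684; observed = 8/800 ≈ 0.01000.
Coefficient of coincidence = 0.01000/0.01684 ≈ 0.59.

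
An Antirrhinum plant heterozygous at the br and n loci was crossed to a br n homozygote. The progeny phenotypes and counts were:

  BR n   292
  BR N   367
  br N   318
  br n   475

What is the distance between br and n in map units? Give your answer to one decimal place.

The two most frequent classes, BR N (367) and br n (475), are the parental types, so the F1 was BR N / br n.
The recombinant classes are BR n and br N: 292 + 318 = 610.
Recombination frequency = 610/1452 = 0.4201 ≈ 42.0%, i.e. 42.0 map units.

42.0 map units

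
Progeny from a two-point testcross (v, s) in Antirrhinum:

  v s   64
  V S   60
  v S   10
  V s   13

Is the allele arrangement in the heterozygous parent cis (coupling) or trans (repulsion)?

The two most frequent classes are V S (60) and v s (64); these are the parental (non-recombinant) types.
So the F1 carried V S on one chromosome and v s on the other — the recessive alleles are on the same chromosome (cis / coupling).

cis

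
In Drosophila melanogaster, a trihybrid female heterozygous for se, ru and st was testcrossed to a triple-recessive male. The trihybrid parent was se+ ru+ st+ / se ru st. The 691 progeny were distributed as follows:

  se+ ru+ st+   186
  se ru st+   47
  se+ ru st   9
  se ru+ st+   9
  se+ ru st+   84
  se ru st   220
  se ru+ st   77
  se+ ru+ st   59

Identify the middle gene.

se

The two rarest classes, se ru+ st+ and se+ ru st, are the double crossovers. Comparing them with the parentals, only the se allele has switched, so se is the middle locus and the order is ru – se – st.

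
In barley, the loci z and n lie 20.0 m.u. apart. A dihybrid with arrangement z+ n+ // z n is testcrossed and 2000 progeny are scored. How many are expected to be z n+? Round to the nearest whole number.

200

A map distance of 20.0 m.u. corresponds to a recombination frequency of 0.200.
The F1 is z+ n+ / z n, so z n+ is a recombinant gamete class with expected frequency r/2 = 0.200/2 = 0.1000.
Expected number = 0.1000 × 2000 = 200.00 ≈ 200.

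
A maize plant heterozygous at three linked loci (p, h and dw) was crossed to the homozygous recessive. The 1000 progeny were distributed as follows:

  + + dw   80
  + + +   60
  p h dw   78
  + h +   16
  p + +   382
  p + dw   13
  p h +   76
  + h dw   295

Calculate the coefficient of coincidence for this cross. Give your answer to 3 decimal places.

The two most frequent reciprocal classes, p + + and + h dw, are the parental types, so the F1 was p + + / + h dw.
The two rarest classes, p + dw and + h +, are the double crossovers. Comparing them with the parentals, only the dw allele has switched, so dw is the middle locus and the order is p – dw – h.
p–dw: (138 + 29)/1000 = 0.1670; dw–h: (156 + 29)/1000 = 0.1850.
Expected DCO frequency = 0.1670 × 0.1850 ≈ 0.03090; observed = 29/1000 ≈ 0.02900.
Coefficient of coincidence = 0.02900/0.03090 ≈ 0.939.

0.939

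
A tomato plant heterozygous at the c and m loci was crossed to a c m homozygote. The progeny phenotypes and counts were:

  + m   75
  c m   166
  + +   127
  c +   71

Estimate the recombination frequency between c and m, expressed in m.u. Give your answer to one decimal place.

The two most frequent classes, + + (127) and c m (166), are the parental types, so the F1 was + + / c m.
The recombinant classes are + m and c +: 75 + 71 = 146.
Recombination frequency = 146/439 = 0.3326 ≈ 33.3%, i.e. 33.3 m.u.

33.3 m.u.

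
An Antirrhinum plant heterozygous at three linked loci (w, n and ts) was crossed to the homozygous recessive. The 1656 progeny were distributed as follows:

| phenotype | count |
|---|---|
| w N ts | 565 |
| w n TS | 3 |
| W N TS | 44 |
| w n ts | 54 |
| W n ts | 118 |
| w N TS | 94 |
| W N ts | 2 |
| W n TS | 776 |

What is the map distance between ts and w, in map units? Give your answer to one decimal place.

The two most frequent reciprocal classes, w N ts and W n TS, are the parental types, so the F1 was w N ts / W n TS.
The two rarest classes, W N ts and w n TS, are the double crossovers. Comparing them with the parentals, only the w allele has switched, so w is the middle locus and the order is ts – w – n.
Crossovers in the ts–w interval produce the single-crossover classes w N TS and W n ts (94 + 118 = 212) plus the double crossovers (5).
RF(ts–w) = (212 + 5) / 1656 = 217/1656 = 0.1310 → 13.1 map units.

13.1 map units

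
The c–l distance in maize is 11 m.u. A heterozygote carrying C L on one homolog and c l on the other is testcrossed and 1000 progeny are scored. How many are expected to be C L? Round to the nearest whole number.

445

A map distance of 11 m.u. corresponds to a recombination frequency of 0.110.
The F1 is C L / c l, so C L is a parental gamete class with expected frequency (1 − r)/2 = 0.890/2 = 0.4450.
Expected number = 0.4450 × 1000 = 445.00 ≈ 445.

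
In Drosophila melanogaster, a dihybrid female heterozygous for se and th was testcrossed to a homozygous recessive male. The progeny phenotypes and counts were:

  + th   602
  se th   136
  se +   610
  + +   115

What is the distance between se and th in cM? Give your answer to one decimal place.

17.2 cM

The two most frequent classes, + th (602) and se + (610), are the parental types, so the F1 was + th / se +.
The recombinant classes are + + and se th: 115 + 136 = 251.
Recombination frequency = 251/1463 = 0.1716 ≈ 17.2%, i.e. 17.2 cM.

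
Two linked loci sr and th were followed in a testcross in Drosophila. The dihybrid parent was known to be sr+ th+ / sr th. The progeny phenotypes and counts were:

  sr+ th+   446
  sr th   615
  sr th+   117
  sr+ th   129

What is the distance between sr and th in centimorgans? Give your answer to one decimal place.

The recombinant classes are sr+ th and sr th+: 129 + 117 = 246.
Recombination frequency = 246/1307 = 0.1882 ≈ 18.8%, i.e. 18.8 centimorgans.

18.8 centimorgans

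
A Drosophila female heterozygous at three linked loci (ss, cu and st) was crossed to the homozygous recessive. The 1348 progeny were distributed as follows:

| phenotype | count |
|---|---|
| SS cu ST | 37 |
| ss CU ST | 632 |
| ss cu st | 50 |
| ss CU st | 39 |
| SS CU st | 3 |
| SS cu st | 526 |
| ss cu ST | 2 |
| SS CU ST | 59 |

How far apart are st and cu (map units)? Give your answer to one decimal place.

The two most frequent reciprocal classes, SS cu st and ss CU ST, are the parental types, so the F1 was SS cu st / ss CU ST.
The two rarest classes, SS CU st and ss cu ST, are the double crossovers. Comparing them with the parentals, only the cu allele has switched, so cu is the middle locus and the order is ss – cu – st.
Crossovers in the cu–st interval produce the single-crossover classes SS cu ST and ss CU st (37 + 39 = 76) plus the double crossovers (5).
RF(cu–st) = (76 + 5) / 1348 = 81/1348 = 0.0601 → 6.0 map units.

6.0 map units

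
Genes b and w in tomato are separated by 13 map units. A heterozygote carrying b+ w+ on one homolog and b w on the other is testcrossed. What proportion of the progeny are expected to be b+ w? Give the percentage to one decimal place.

6.5%

A map distance of 13 map units corresponds to a recombination frequency of 0.130.
The F1 is b+ w+ / b w, so b+ w is a recombinant gamete class with expected frequency r/2 = 0.130/2 = 0.0650.
That is 0.0650 = 6.5% of the progeny.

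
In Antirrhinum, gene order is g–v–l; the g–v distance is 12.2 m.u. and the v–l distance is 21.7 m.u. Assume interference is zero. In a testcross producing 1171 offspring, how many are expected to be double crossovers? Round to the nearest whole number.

Map distances give recombination frequencies of 0.122 and 0.217 for the two intervals.
With no interference, expected double-crossover frequency = 0.122 × 0.217 = 0.02647.
Expected number = 0.02647 × 1171 = 31.00 ≈ 31.

31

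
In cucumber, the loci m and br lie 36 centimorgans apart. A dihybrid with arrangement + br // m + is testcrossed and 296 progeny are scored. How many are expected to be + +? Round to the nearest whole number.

A map distance of 36 centimorgans corresponds to a recombination frequency of 0.360.
The F1 is + br / m +, so + + is a recombinant gamete class with expected frequency r/2 = 0.360/2 = 0.1800.
Expected number = 0.1800 × 296 = 53.28 ≈ 53.

53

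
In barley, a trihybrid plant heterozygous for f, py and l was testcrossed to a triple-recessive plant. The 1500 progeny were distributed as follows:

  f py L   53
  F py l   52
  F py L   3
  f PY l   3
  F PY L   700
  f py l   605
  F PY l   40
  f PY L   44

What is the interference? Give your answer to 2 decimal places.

0.11

The two most frequent reciprocal classes, f py l and F PY L, are the parental types, so the F1 was f py l / F PY L.
The two rarest classes, f PY l and F py L, are the double crossovers. Comparing them with the parentals, only the py allele has switched, so py is the middle locus and the order is l – py – f.
l–py: (93 + 6)/1500 = 0.0660; py–f: (96 + 6)/1500 = 0.0680.
Expected DCO frequency = 0.0660 × 0.0680 ≈ 0.00449; observed = 6/1500 ≈ 0.00400.
Coefficient of coincidence = 0.00400/0.00449 ≈ 0.89; interference = 1 − 0.89 = 0.11.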